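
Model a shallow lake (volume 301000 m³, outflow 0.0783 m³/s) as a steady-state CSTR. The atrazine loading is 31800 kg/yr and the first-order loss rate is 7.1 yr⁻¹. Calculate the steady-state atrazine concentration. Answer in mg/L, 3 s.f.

Outflow Q = 0.0783 m³/s × 3.156e+07 s/yr = 2.471e+06 m³/yr.
Steady-state CSTR mass balance: W = Q·C + k·V·C, so C = W/(Q + kV).
Q + kV = 2.471e+06 + 7.1·301000 = 4.608e+06 m³/yr.
C = 31800/4.608e+06 = 0.006901 kg/m³ = 6.901 mg/L.

6.90 mg/L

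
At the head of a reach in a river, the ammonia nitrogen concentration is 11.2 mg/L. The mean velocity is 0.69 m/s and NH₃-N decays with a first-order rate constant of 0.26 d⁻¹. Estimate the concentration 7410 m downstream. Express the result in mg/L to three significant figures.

Travel time t = 7410 m / 0.69 m/s = 7410/0.69 = 1.074e+04 s = 0.1243 d.
First-order decay: C = 11.2·exp(−0.26·0.1243) = 11.2·0.9682 = 10.84 mg/L.

10.8 mg/L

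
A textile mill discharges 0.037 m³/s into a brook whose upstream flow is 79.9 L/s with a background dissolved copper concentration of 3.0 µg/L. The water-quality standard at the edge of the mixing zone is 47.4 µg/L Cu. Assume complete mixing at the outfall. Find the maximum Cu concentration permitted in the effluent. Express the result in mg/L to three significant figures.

0.143 mg/L

79.9 L/s = 0.0799 m³/s.
3.0 µg/L = 0.003 mg/L.
47.4 µg/L = 0.0474 mg/L.
Mass balance: 0.0474·0.1169 = 0.037·Cₑ + 0.0799·0.003.
Cₑ = (0.005541 − 0.0002397) / 0.037 = 0.1433 mg/L.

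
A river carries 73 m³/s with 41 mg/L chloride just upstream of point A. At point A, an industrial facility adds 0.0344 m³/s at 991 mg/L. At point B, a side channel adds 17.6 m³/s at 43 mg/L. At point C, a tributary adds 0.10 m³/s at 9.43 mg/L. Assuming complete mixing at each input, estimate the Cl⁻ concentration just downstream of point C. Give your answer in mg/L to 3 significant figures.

41.7 mg/L

After input A: C = (73·41 + 0.0344·991) / 73.03 = 41.45 mg/L.
After input B: C = (73.03·41.45 + 17.6·43) / 90.63 = 41.75 mg/L.
After input C: C = (90.63·41.75 + 0.1·9.43) / 90.73 = 41.71 mg/L.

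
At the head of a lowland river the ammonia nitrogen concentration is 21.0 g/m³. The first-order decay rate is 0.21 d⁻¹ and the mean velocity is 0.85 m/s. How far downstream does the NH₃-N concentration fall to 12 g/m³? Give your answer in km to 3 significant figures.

196 km

From C = C₀·e^(−kt), t = ln(C₀/C)/k = ln(21.0/12)/0.21 = 0.5596/0.21 = 2.665 d.
Distance = v·t = 0.85 m/s × 2.302e+05 s = 1.957e+05 m = 195.7 km.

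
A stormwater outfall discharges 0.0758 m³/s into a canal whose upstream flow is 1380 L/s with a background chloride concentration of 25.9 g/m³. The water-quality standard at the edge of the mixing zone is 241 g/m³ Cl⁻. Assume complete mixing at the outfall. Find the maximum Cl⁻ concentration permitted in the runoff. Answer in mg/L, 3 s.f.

4160 mg/L

1380 L/s = 1.38 m³/s.
Mass balance: 241·1.456 = 0.0758·Cₑ + 1.38·25.9.
Cₑ = (350.8 − 35.74) / 0.0758 = 4157 mg/L.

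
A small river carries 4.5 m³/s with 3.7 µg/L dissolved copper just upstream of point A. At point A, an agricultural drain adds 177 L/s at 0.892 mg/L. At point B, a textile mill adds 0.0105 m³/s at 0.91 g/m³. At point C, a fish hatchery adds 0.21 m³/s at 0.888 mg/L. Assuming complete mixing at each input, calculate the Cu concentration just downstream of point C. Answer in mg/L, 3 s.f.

3.7 µg/L = 0.0037 mg/L.
177 L/s = 0.177 m³/s.
After input A: C = (4.5·0.0037 + 0.177·0.892) / 4.677 = 0.03732 mg/L.
After input B: C = (4.677·0.03732 + 0.0105·0.91) / 4.688 = 0.03927 mg/L.
After input C: C = (4.688·0.03927 + 0.21·0.888) / 4.897 = 0.07566 mg/L.

0.0757 mg/L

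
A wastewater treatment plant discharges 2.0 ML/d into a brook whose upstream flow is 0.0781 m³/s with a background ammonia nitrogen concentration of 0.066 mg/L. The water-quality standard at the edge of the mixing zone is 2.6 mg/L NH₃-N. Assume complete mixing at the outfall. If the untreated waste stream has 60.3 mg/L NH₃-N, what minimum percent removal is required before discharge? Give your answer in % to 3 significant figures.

2.0 ML/d = 0.02315 m³/s.
Mass balance: 2.6·0.1012 = 0.02315·Cₑ + 0.0781·0.066.
Cₑ = (0.2632 − 0.005155) / 0.02315 = 11.15 mg/L.
Required removal = 1 − 11.15/60.3 = 81.51 %.

81.5 %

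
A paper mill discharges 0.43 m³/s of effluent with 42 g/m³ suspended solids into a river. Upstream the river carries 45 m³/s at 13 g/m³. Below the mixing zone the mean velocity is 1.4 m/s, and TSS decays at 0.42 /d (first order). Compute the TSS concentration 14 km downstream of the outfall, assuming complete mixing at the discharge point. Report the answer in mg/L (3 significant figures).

12.6 mg/L

After complete mixing, C₀ = (0.43·42 + 45·13) / 45.43 = 13.27 mg/L.
Travel time t = 1.4e+04 m / 1.4 m/s = 1e+04 s = 0.1157 d.
C = 13.27·exp(−0.42·0.1157) = 13.27·0.9526 = 12.64 mg/L.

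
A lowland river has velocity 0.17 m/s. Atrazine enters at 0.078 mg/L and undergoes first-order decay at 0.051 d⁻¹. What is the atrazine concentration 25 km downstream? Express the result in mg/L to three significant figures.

Travel time t = 25 km / 0.17 m/s = 2.5e+04/0.17 = 1.471e+05 s = 1.702 d.
First-order decay: C = 0.078·exp(−0.051·1.702) = 0.078·0.9169 = 0.07151 mg/L.

0.0715 mg/L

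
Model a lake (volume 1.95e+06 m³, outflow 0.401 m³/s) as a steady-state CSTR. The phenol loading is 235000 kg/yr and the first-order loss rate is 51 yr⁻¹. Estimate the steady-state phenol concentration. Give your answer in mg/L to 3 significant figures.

Outflow Q = 0.401 m³/s × 3.156e+07 s/yr = 1.265e+07 m³/yr.
Steady-state CSTR mass balance: W = Q·C + k·V·C, so C = W/(Q + kV).
Q + kV = 1.265e+07 + 51·1.95e+06 = 1.121e+08 m³/yr.
C = 235000/1.121e+08 = 0.002096 kg/m³ = 2.096 mg/L.

2.10 mg/L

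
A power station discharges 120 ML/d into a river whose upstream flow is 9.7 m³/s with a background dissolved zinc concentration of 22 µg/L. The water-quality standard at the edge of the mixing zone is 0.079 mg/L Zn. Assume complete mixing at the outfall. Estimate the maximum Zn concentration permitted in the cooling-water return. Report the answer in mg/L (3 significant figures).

120 ML/d = 1.389 m³/s.
22 µg/L = 0.022 mg/L.
Mass balance: 0.079·11.09 = 1.389·Cₑ + 9.7·0.022.
Cₑ = (0.876 − 0.2134) / 1.389 = 0.4771 mg/L.

0.477 mg/L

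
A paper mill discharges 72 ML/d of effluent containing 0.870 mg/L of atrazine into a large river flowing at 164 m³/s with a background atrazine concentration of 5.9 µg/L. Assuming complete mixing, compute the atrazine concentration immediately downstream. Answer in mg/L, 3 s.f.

0.0103 mg/L

72 ML/d = 0.8333 m³/s.
5.9 µg/L = 0.0059 mg/L.
By mass balance at complete mixing, C = (0.8333·0.87 + 164·0.0059) / (0.8333 + 164) = 1.693/164.8 = 0.01027 mg/L.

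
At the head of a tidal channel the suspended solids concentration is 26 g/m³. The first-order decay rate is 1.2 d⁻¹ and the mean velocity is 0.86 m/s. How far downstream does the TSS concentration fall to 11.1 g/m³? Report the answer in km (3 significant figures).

From C = C₀·e^(−kt), t = ln(C₀/C)/k = ln(26/11.1)/1.2 = 0.8512/1.2 = 0.7093 d.
Distance = v·t = 0.86 m/s × 6.128e+04 s = 5.27e+04 m = 52.7 km.

52.7 km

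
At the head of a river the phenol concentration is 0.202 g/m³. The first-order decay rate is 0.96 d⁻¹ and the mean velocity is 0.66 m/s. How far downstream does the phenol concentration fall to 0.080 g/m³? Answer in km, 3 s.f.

From C = C₀·e^(−kt), t = ln(C₀/C)/k = ln(0.202/0.080)/0.96 = 0.9262/0.96 = 0.9648 d.
Distance = v·t = 0.66 m/s × 8.336e+04 s = 5.502e+04 m = 55.02 km.

55.0 km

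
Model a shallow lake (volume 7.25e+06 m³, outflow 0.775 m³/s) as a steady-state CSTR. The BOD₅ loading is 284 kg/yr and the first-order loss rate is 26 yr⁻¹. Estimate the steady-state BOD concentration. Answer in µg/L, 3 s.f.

Outflow Q = 0.775 m³/s × 3.156e+07 s/yr = 2.446e+07 m³/yr.
Steady-state CSTR mass balance: W = Q·C + k·V·C, so C = W/(Q + kV).
Q + kV = 2.446e+07 + 26·7.25e+06 = 2.13e+08 m³/yr.
C = 284/2.13e+08 = 1.334e-06 kg/m³ = 0.001334 mg/L = 1.334 µg/L.

1.33 µg/L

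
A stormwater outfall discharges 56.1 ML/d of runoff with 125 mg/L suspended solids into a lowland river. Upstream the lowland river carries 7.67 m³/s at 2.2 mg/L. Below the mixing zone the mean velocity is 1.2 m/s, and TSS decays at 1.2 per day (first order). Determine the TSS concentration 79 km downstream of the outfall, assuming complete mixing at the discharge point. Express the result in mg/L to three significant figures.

56.1 ML/d = 0.6493 m³/s.
After complete mixing, C₀ = (0.6493·125 + 7.67·2.2) / 8.319 = 11.78 mg/L.
Travel time t = 7.9e+04 m / 1.2 m/s = 6.583e+04 s = 0.762 d.
C = 11.78·exp(−1.2·0.762) = 11.78·0.4008 = 4.723 mg/L.

4.72 mg/L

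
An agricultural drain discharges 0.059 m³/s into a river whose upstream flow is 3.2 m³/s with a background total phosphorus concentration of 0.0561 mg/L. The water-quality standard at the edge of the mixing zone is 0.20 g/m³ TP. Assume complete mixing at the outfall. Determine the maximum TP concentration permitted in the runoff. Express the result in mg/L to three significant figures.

Mass balance: 0.2·3.259 = 0.059·Cₑ + 3.2·0.0561.
Cₑ = (0.6518 − 0.1795) / 0.059 = 8.005 mg/L.

8.00 mg/L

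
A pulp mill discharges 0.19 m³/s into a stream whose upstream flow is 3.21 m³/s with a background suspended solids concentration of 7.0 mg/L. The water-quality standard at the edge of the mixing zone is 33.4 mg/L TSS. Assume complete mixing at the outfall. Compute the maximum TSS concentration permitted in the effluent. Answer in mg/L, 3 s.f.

479 mg/L

Mass balance: 33.4·3.4 = 0.19·Cₑ + 3.21·7.
Cₑ = (113.6 − 22.47) / 0.19 = 479.4 mg/L.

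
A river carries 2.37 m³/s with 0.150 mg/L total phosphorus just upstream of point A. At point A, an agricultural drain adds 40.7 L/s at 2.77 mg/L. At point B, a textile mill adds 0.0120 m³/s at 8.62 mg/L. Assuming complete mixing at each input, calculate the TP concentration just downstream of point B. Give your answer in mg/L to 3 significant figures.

40.7 L/s = 0.0407 m³/s.
After input A: C = (2.37·0.15 + 0.0407·2.77) / 2.411 = 0.1942 mg/L.
After input B: C = (2.411·0.1942 + 0.012·8.62) / 2.423 = 0.236 mg/L.

0.236 mg/L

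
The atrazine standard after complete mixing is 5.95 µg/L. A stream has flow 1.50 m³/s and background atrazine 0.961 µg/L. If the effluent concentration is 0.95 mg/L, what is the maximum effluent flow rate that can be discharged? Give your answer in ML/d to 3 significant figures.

0.685 ML/d

0.961 µg/L = 0.000961 mg/L.
5.95 µg/L = 0.00595 mg/L.
Mass balance at complete mixing: C_std·(Q_w + Q_r) = Q_w·C_e + Q_r·C_b.
Rearranging, Q_w = Q_r·(C_std − C_b)/(C_e − C_std) = 1.50·(0.00595 − 0.000961) / (0.95 − 0.00595) = 0.007927 m³/s.
= 0.6849 ML/d.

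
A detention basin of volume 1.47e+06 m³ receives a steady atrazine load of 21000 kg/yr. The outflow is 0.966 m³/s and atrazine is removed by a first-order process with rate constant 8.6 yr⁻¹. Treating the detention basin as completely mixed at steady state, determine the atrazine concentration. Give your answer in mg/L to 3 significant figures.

Outflow Q = 0.966 m³/s × 3.156e+07 s/yr = 3.048e+07 m³/yr.
Steady-state CSTR mass balance: W = Q·C + k·V·C, so C = W/(Q + kV).
Q + kV = 3.048e+07 + 8.6·1.47e+06 = 4.313e+07 m³/yr.
C = 21000/4.313e+07 = 0.0004869 kg/m³ = 0.4869 mg/L.

0.487 mg/L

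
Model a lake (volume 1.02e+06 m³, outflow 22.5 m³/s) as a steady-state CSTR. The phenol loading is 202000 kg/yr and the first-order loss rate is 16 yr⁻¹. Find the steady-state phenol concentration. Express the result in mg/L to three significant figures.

Outflow Q = 22.5 m³/s × 3.156e+07 s/yr = 7.1e+08 m³/yr.
Steady-state CSTR mass balance: W = Q·C + k·V·C, so C = W/(Q + kV).
Q + kV = 7.1e+08 + 16·1.02e+06 = 7.264e+08 m³/yr.
C = 202000/7.264e+08 = 0.0002781 kg/m³ = 0.2781 mg/L.

0.278 mg/L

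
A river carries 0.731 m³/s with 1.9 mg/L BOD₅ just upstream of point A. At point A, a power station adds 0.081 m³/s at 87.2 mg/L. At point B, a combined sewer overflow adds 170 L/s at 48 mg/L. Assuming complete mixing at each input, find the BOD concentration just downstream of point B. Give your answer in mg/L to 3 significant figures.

16.9 mg/L

After input A: C = (0.731·1.9 + 0.081·87.2) / 0.812 = 10.41 mg/L.
170 L/s = 0.17 m³/s.
After input B: C = (0.812·10.41 + 0.17·48) / 0.982 = 16.92 mg/L.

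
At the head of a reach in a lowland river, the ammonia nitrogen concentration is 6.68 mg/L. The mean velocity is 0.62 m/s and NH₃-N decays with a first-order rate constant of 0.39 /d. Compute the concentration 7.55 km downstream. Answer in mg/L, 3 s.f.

Travel time t = 7.55 km / 0.62 m/s = 7550/0.62 = 1.218e+04 s = 0.1409 d.
First-order decay: C = 6.68·exp(−0.39·0.1409) = 6.68·0.9465 = 6.323 mg/L.

6.32 mg/L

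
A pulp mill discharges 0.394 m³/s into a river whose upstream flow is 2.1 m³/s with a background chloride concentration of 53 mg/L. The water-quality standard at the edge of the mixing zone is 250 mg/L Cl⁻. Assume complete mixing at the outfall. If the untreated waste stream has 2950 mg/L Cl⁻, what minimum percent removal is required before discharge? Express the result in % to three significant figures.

55.9 %

Mass balance: 250·2.494 = 0.394·Cₑ + 2.1·53.
Cₑ = (623.5 − 111.3) / 0.394 = 1300 mg/L.
Required removal = 1 − 1300/2950 = 55.93 %.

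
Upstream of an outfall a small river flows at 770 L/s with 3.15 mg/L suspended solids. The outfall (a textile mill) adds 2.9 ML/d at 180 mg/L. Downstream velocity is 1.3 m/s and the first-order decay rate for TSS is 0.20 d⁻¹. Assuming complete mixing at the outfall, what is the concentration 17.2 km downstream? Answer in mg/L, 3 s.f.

2.9 ML/d = 0.03356 m³/s.
770 L/s = 0.77 m³/s.
After complete mixing, C₀ = (0.03356·180 + 0.77·3.15) / 0.8036 = 10.54 mg/L.
Travel time t = 1.72e+04 m / 1.3 m/s = 1.323e+04 s = 0.1531 d.
C = 10.54·exp(−0.20·0.1531) = 10.54·0.9698 = 10.22 mg/L.

10.2 mg/L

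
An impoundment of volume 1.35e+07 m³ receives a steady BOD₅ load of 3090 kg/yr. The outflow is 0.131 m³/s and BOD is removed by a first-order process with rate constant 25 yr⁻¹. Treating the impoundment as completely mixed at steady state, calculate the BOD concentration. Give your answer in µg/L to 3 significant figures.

Outflow Q = 0.131 m³/s × 3.156e+07 s/yr = 4.134e+06 m³/yr.
Steady-state CSTR mass balance: W = Q·C + k·V·C, so C = W/(Q + kV).
Q + kV = 4.134e+06 + 25·1.35e+07 = 3.416e+08 m³/yr.
C = 3090/3.416e+08 = 9.045e-06 kg/m³ = 0.009045 mg/L = 9.045 µg/L.

9.04 µg/L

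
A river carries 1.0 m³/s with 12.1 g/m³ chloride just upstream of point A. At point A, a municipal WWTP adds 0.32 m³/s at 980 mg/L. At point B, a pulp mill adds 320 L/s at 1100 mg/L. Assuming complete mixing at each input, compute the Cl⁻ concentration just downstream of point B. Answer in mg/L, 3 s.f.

413 mg/L

After input A: C = (1·12.1 + 0.32·980) / 1.32 = 246.7 mg/L.
320 L/s = 0.32 m³/s.
After input B: C = (1.32·246.7 + 0.32·1100) / 1.64 = 413.2 mg/L.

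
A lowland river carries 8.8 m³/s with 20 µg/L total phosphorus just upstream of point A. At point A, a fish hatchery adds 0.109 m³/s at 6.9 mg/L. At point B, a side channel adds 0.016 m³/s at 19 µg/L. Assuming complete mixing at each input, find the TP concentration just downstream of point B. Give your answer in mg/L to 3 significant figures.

0.104 mg/L

20 µg/L = 0.02 mg/L.
After input A: C = (8.8·0.02 + 0.109·6.9) / 8.909 = 0.1042 mg/L.
19 µg/L = 0.019 mg/L.
After input B: C = (8.909·0.1042 + 0.016·0.019) / 8.925 = 0.104 mg/L.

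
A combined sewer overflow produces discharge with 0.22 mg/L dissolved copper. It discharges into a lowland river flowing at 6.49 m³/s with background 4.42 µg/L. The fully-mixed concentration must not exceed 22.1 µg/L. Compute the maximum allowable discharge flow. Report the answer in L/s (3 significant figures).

4.42 µg/L = 0.00442 mg/L.
22.1 µg/L = 0.0221 mg/L.
Mass balance at complete mixing: C_std·(Q_w + Q_r) = Q_w·C_e + Q_r·C_b.
Rearranging, Q_w = Q_r·(C_std − C_b)/(C_e − C_std) = 6.49·(0.0221 − 0.00442) / (0.22 − 0.0221) = 0.5798 m³/s.
= 579.8 L/s.

580 L/s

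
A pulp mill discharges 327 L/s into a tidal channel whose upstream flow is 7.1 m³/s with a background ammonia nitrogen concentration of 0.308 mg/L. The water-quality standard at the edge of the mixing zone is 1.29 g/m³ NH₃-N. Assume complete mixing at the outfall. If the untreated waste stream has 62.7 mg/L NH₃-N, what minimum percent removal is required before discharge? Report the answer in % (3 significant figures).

327 L/s = 0.327 m³/s.
Mass balance: 1.29·7.427 = 0.327·Cₑ + 7.1·0.308.
Cₑ = (9.581 − 2.187) / 0.327 = 22.61 mg/L.
Required removal = 1 − 22.61/62.7 = 63.94 %.

63.9 %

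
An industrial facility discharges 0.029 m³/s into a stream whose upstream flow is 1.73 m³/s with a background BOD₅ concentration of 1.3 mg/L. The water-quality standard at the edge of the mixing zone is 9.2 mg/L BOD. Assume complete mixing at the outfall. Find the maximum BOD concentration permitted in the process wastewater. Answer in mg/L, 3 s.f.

480 mg/L

Mass balance: 9.2·1.759 = 0.029·Cₑ + 1.73·1.3.
Cₑ = (16.18 − 2.249) / 0.029 = 480.5 mg/L.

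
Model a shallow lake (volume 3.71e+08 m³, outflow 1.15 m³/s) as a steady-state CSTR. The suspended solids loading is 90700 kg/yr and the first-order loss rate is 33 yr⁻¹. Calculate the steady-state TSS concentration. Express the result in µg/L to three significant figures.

7.39 µg/L

Outflow Q = 1.15 m³/s × 3.156e+07 s/yr = 3.629e+07 m³/yr.
Steady-state CSTR mass balance: W = Q·C + k·V·C, so C = W/(Q + kV).
Q + kV = 3.629e+07 + 33·3.71e+08 = 1.228e+10 m³/yr.
C = 90700/1.228e+10 = 7.386e-06 kg/m³ = 0.007386 mg/L = 7.386 µg/L.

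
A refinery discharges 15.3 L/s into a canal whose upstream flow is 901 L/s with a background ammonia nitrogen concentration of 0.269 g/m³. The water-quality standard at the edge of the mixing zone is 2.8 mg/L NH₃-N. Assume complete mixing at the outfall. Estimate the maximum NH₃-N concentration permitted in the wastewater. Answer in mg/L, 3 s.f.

15.3 L/s = 0.0153 m³/s.
901 L/s = 0.901 m³/s.
Mass balance: 2.8·0.9163 = 0.0153·Cₑ + 0.901·0.269.
Cₑ = (2.566 − 0.2424) / 0.0153 = 151.8 mg/L.

152 mg/L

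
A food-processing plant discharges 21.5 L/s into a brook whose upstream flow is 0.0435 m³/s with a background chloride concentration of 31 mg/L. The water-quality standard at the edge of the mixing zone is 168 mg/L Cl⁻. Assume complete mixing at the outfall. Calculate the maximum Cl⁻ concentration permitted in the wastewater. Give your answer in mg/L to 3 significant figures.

445 mg/L

21.5 L/s = 0.0215 m³/s.
Mass balance: 168·0.065 = 0.0215·Cₑ + 0.0435·31.
Cₑ = (10.92 − 1.348) / 0.0215 = 445.2 mg/L.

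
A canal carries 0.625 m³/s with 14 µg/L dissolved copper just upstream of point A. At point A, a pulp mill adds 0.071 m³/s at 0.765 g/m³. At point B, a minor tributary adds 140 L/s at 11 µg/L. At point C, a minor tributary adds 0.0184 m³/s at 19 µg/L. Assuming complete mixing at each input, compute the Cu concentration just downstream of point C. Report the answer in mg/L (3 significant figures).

14 µg/L = 0.014 mg/L.
After input A: C = (0.625·0.014 + 0.071·0.765) / 0.696 = 0.09061 mg/L.
140 L/s = 0.14 m³/s.
11 µg/L = 0.011 mg/L.
After input B: C = (0.696·0.09061 + 0.14·0.011) / 0.836 = 0.07728 mg/L.
19 µg/L = 0.019 mg/L.
After input C: C = (0.836·0.07728 + 0.0184·0.019) / 0.8544 = 0.07602 mg/L.

0.0760 mg/L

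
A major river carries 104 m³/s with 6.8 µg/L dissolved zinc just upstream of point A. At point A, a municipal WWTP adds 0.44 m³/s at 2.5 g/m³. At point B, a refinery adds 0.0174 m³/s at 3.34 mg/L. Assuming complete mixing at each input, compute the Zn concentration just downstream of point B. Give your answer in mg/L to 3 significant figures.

6.8 µg/L = 0.0068 mg/L.
After input A: C = (104·0.0068 + 0.44·2.5) / 104.4 = 0.0173 mg/L.
After input B: C = (104.4·0.0173 + 0.0174·3.34) / 104.5 = 0.01786 mg/L.

0.0179 mg/L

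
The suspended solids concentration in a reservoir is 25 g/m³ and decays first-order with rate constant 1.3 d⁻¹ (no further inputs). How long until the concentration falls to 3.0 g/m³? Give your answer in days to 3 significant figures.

t = ln(C₀/C)/k = ln(25/3.0)/1.3 = 2.12/1.3 = 1.631 d.

1.63 d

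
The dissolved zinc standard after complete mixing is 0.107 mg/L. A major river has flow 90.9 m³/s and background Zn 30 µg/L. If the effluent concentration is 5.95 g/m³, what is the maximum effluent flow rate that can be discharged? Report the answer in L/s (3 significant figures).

1200 L/s

30 µg/L = 0.03 mg/L.
Mass balance at complete mixing: C_std·(Q_w + Q_r) = Q_w·C_e + Q_r·C_b.
Rearranging, Q_w = Q_r·(C_std − C_b)/(C_e − C_std) = 90.9·(0.107 − 0.03) / (5.95 − 0.107) = 1.198 m³/s.
= 1198 L/s.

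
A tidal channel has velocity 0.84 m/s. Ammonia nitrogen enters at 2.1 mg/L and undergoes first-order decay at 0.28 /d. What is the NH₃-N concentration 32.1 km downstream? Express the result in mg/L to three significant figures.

1.86 mg/L

Travel time t = 32.1 km / 0.84 m/s = 3.21e+04/0.84 = 3.821e+04 s = 0.4423 d.
First-order decay: C = 2.1·exp(−0.28·0.4423) = 2.1·0.8835 = 1.855 mg/L.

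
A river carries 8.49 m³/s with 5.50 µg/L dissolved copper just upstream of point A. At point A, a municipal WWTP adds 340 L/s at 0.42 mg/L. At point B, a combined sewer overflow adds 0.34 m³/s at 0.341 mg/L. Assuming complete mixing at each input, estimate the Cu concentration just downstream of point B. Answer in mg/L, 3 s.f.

5.50 µg/L = 0.0055 mg/L.
340 L/s = 0.34 m³/s.
After input A: C = (8.49·0.0055 + 0.34·0.42) / 8.83 = 0.02146 mg/L.
After input B: C = (8.83·0.02146 + 0.34·0.341) / 9.17 = 0.03331 mg/L.

0.0333 mg/L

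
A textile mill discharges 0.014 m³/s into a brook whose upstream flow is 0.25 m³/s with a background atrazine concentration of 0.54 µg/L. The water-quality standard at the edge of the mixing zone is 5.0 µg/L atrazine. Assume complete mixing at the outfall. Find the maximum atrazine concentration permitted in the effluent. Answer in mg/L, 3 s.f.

0.54 µg/L = 0.00054 mg/L.
5.0 µg/L = 0.005 mg/L.
Mass balance: 0.005·0.264 = 0.014·Cₑ + 0.25·0.00054.
Cₑ = (0.00132 − 0.000135) / 0.014 = 0.08464 mg/L.

0.0846 mg/L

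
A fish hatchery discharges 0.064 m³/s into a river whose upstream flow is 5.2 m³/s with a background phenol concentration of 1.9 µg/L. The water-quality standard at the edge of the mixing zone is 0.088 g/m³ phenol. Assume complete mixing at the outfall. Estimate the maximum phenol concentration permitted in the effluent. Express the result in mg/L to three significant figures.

1.9 µg/L = 0.0019 mg/L.
Mass balance: 0.088·5.264 = 0.064·Cₑ + 5.2·0.0019.
Cₑ = (0.4632 − 0.00988) / 0.064 = 7.084 mg/L.

7.08 mg/L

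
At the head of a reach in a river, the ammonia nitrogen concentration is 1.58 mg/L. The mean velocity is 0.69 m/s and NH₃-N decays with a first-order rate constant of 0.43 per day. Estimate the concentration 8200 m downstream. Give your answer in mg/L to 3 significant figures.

Travel time t = 8200 m / 0.69 m/s = 8200/0.69 = 1.188e+04 s = 0.1375 d.
First-order decay: C = 1.58·exp(−0.43·0.1375) = 1.58·0.9426 = 1.489 mg/L.

1.49 mg/L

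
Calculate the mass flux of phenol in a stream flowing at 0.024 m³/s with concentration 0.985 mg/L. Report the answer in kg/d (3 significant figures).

Mass flux = Q·C = 0.024 m³/s × 0.985 g/m³ = 0.02364 g/s.
= 0.02364 g/s × 86.4 = 2.042 kg/d.

2.04 kg/d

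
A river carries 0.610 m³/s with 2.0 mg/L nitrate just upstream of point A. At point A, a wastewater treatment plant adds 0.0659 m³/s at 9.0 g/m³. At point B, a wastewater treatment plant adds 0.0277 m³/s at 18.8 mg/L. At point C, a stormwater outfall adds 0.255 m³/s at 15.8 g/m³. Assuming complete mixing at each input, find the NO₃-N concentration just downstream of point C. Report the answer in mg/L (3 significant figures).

After input A: C = (0.61·2 + 0.0659·9) / 0.6759 = 2.682 mg/L.
After input B: C = (0.6759·2.682 + 0.0277·18.8) / 0.7036 = 3.317 mg/L.
After input C: C = (0.7036·3.317 + 0.255·15.8) / 0.9586 = 6.638 mg/L.

6.64 mg/L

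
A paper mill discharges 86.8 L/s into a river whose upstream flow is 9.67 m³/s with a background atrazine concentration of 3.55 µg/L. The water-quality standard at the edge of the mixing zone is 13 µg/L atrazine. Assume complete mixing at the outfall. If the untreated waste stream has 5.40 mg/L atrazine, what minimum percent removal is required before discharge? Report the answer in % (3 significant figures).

86.8 L/s = 0.0868 m³/s.
3.55 µg/L = 0.00355 mg/L.
13 µg/L = 0.013 mg/L.
Mass balance: 0.013·9.757 = 0.0868·Cₑ + 9.67·0.00355.
Cₑ = (0.1268 − 0.03433) / 0.0868 = 1.066 mg/L.
Required removal = 1 − 1.066/5.40 = 80.26 %.

80.3 %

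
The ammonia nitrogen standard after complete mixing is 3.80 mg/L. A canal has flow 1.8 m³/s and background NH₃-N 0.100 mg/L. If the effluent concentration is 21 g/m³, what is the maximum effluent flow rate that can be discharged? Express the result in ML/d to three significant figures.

33.5 ML/d

Mass balance at complete mixing: C_std·(Q_w + Q_r) = Q_w·C_e + Q_r·C_b.
Rearranging, Q_w = Q_r·(C_std − C_b)/(C_e − C_std) = 1.8·(3.8 − 0.1) / (21 − 3.8) = 0.3872 m³/s.
= 33.45 ML/d.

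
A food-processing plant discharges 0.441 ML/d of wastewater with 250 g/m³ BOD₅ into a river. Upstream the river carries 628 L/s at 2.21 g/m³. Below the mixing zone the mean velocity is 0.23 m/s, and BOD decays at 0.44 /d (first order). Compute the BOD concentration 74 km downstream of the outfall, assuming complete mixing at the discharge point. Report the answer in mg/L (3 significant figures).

0.441 ML/d = 0.005104 m³/s.
628 L/s = 0.628 m³/s.
After complete mixing, C₀ = (0.005104·250 + 0.628·2.21) / 0.6331 = 4.208 mg/L.
Travel time t = 7.4e+04 m / 0.23 m/s = 3.217e+05 s = 3.724 d.
C = 4.208·exp(−0.44·3.724) = 4.208·0.1943 = 0.8174 mg/L.

0.817 mg/L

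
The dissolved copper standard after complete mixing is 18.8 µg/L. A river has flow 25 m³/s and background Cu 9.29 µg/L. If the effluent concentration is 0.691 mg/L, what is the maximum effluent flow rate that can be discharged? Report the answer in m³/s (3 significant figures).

9.29 µg/L = 0.00929 mg/L.
18.8 µg/L = 0.0188 mg/L.
Mass balance at complete mixing: C_std·(Q_w + Q_r) = Q_w·C_e + Q_r·C_b.
Rearranging, Q_w = Q_r·(C_std − C_b)/(C_e − C_std) = 25·(0.0188 − 0.00929) / (0.691 − 0.0188) = 0.3537 m³/s.

0.354 m³/s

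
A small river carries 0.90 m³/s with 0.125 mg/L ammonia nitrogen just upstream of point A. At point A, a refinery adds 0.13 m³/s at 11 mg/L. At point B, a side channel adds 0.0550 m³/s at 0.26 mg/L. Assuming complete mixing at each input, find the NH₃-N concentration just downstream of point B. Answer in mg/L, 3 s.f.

1.43 mg/L

After input A: C = (0.9·0.125 + 0.13·11) / 1.03 = 1.498 mg/L.
After input B: C = (1.03·1.498 + 0.055·0.26) / 1.085 = 1.435 mg/L.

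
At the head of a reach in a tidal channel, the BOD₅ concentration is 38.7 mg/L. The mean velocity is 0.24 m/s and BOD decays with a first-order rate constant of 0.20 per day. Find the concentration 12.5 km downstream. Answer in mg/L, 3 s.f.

34.3 mg/L

Travel time t = 12.5 km / 0.24 m/s = 1.25e+04/0.24 = 5.208e+04 s = 0.6028 d.
First-order decay: C = 38.7·exp(−0.20·0.6028) = 38.7·0.8864 = 34.3 mg/L.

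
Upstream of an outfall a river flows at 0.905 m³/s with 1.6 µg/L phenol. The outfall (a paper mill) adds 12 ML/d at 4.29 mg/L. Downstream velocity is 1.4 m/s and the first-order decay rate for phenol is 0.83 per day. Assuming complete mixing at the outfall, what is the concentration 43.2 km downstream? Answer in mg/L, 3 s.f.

12 ML/d = 0.1389 m³/s.
1.6 µg/L = 0.0016 mg/L.
After complete mixing, C₀ = (0.1389·4.29 + 0.905·0.0016) / 1.044 = 0.5722 mg/L.
Travel time t = 4.32e+04 m / 1.4 m/s = 3.086e+04 s = 0.3571 d.
C = 0.5722·exp(−0.83·0.3571) = 0.5722·0.7435 = 0.4254 mg/L.

0.425 mg/L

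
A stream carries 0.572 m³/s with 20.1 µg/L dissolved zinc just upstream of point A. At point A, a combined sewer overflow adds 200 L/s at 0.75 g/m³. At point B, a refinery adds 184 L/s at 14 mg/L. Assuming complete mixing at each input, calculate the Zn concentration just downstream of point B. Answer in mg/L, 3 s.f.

20.1 µg/L = 0.0201 mg/L.
200 L/s = 0.2 m³/s.
After input A: C = (0.572·0.0201 + 0.2·0.75) / 0.772 = 0.2092 mg/L.
184 L/s = 0.184 m³/s.
After input B: C = (0.772·0.2092 + 0.184·14) / 0.956 = 2.863 mg/L.

2.86 mg/L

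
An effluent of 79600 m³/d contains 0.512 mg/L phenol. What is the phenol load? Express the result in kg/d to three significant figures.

79600 m³/d = 0.9213 m³/s.
Mass flux = Q·C = 0.9213 m³/s × 0.512 g/m³ = 0.4717 g/s.
= 0.4717 g/s × 86.4 = 40.76 kg/d.

40.8 kg/d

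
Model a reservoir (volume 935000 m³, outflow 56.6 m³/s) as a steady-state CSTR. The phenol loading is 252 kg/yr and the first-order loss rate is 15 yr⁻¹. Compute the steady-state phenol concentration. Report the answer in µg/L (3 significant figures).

0.140 µg/L

Outflow Q = 56.6 m³/s × 3.156e+07 s/yr = 1.786e+09 m³/yr.
Steady-state CSTR mass balance: W = Q·C + k·V·C, so C = W/(Q + kV).
Q + kV = 1.786e+09 + 15·935000 = 1.8e+09 m³/yr.
C = 252/1.8e+09 = 1.4e-07 kg/m³ = 0.00014 mg/L = 0.14 µg/L.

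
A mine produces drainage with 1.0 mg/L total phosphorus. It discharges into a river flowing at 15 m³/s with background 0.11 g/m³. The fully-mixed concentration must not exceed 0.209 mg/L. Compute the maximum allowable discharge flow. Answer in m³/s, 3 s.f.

Mass balance at complete mixing: C_std·(Q_w + Q_r) = Q_w·C_e + Q_r·C_b.
Rearranging, Q_w = Q_r·(C_std − C_b)/(C_e − C_std) = 15·(0.209 − 0.11) / (1 − 0.209) = 1.877 m³/s.

1.88 m³/s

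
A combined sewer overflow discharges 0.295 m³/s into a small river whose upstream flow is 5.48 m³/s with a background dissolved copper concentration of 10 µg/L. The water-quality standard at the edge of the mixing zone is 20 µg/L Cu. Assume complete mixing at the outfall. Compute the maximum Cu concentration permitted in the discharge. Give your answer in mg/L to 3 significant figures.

0.206 mg/L

10 µg/L = 0.01 mg/L.
20 µg/L = 0.02 mg/L.
Mass balance: 0.02·5.775 = 0.295·Cₑ + 5.48·0.01.
Cₑ = (0.1155 − 0.0548) / 0.295 = 0.2058 mg/L.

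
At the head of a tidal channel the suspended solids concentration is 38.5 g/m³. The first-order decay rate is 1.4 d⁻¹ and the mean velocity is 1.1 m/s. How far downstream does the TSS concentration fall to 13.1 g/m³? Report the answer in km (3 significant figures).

From C = C₀·e^(−kt), t = ln(C₀/C)/k = ln(38.5/13.1)/1.4 = 1.078/1.4 = 0.77 d.
Distance = v·t = 1.1 m/s × 6.653e+04 s = 7.318e+04 m = 73.18 km.

73.2 km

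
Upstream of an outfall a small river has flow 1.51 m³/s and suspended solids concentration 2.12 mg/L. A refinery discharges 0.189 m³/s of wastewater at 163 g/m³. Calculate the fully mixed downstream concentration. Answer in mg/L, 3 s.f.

By mass balance at complete mixing, C = (0.189·163 + 1.51·2.12) / (0.189 + 1.51) = 34.01/1.699 = 20.02 mg/L.

20.0 mg/L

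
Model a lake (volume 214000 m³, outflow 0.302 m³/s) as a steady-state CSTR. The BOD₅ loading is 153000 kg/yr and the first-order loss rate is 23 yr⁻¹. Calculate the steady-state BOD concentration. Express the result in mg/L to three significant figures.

10.6 mg/L

Outflow Q = 0.302 m³/s × 3.156e+07 s/yr = 9.53e+06 m³/yr.
Steady-state CSTR mass balance: W = Q·C + k·V·C, so C = W/(Q + kV).
Q + kV = 9.53e+06 + 23·214000 = 1.445e+07 m³/yr.
C = 153000/1.445e+07 = 0.01059 kg/m³ = 10.59 mg/L.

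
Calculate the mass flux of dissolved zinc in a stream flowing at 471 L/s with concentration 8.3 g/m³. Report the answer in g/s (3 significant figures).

471 L/s = 0.471 m³/s.
Mass flux = Q·C = 0.471 m³/s × 8.3 g/m³ = 3.909 g/s.

3.91 g/s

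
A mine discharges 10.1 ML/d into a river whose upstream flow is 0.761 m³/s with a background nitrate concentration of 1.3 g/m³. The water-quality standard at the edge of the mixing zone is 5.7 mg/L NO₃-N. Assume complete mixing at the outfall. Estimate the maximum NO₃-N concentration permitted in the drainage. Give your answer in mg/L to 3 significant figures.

34.3 mg/L

10.1 ML/d = 0.1169 m³/s.
Mass balance: 5.7·0.8779 = 0.1169·Cₑ + 0.761·1.3.
Cₑ = (5.004 − 0.9893) / 0.1169 = 34.34 mg/L.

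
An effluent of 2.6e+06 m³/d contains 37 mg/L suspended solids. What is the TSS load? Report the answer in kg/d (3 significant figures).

2.6e+06 m³/d = 30.09 m³/s.
Mass flux = Q·C = 30.09 m³/s × 37 g/m³ = 1113 g/s.
= 1113 g/s × 86.4 = 9.62e+04 kg/d.

96200 kg/d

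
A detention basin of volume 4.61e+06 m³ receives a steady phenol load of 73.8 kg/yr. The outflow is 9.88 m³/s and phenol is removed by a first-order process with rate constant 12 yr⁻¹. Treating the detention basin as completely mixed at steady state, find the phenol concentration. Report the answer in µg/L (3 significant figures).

Outflow Q = 9.88 m³/s × 3.156e+07 s/yr = 3.118e+08 m³/yr.
Steady-state CSTR mass balance: W = Q·C + k·V·C, so C = W/(Q + kV).
Q + kV = 3.118e+08 + 12·4.61e+06 = 3.671e+08 m³/yr.
C = 73.8/3.671e+08 = 2.01e-07 kg/m³ = 0.000201 mg/L = 0.201 µg/L.

0.201 µg/L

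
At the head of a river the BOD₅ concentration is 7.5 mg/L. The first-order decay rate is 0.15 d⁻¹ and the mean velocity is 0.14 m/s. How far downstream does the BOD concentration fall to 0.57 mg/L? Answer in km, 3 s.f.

208 km

From C = C₀·e^(−kt), t = ln(C₀/C)/k = ln(7.5/0.57)/0.15 = 2.577/0.15 = 17.18 d.
Distance = v·t = 0.14 m/s × 1.484e+06 s = 2.078e+05 m = 207.8 km.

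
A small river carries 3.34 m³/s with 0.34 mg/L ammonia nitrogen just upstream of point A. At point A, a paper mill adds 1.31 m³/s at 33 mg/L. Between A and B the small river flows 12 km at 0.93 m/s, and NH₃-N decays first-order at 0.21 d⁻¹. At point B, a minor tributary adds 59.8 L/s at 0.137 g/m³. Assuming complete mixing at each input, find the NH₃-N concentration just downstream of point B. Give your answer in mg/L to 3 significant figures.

After input A: C = (3.34·0.34 + 1.31·33) / 4.65 = 9.541 mg/L.
Over the 12 km reach to input B (t = 1.29e+04 s = 0.1493 d), decay gives C = 9.541·exp(−0.21·0.1493) = 9.246 mg/L.
59.8 L/s = 0.0598 m³/s.
After input B: C = (4.65·9.246 + 0.0598·0.137) / 4.71 = 9.131 mg/L.

9.13 mg/L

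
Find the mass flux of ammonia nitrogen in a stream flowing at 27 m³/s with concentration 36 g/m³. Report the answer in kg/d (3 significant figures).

Mass flux = Q·C = 27 m³/s × 36 g/m³ = 972 g/s.
= 972 g/s × 86.4 = 8.398e+04 kg/d.

84000 kg/d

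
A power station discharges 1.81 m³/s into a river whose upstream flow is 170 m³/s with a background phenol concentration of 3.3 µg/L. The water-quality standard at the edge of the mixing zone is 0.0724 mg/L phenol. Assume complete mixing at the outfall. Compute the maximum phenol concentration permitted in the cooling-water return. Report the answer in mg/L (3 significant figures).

3.3 µg/L = 0.0033 mg/L.
Mass balance: 0.0724·171.8 = 1.81·Cₑ + 170·0.0033.
Cₑ = (12.44 − 0.561) / 1.81 = 6.562 mg/L.

6.56 mg/L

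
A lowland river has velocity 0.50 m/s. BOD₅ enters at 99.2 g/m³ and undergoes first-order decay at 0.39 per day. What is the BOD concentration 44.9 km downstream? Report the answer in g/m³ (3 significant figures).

Travel time t = 44.9 km / 0.50 m/s = 4.49e+04/0.50 = 8.98e+04 s = 1.039 d.
First-order decay: C = 99.2·exp(−0.39·1.039) = 99.2·0.6667 = 66.14 g/m³.

66.1 g/m³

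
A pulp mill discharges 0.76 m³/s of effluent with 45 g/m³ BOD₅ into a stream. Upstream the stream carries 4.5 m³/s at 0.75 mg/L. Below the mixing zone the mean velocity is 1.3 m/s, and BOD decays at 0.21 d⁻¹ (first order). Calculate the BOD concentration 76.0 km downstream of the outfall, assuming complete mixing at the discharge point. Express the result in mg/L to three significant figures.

6.20 mg/L

After complete mixing, C₀ = (0.76·45 + 4.5·0.75) / 5.26 = 7.144 mg/L.
Travel time t = 7.6e+04 m / 1.3 m/s = 5.846e+04 s = 0.6766 d.
C = 7.144·exp(−0.21·0.6766) = 7.144·0.8675 = 6.197 mg/L.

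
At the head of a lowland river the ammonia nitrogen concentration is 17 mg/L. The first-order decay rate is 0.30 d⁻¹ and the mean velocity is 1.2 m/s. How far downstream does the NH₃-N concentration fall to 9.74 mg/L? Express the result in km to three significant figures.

From C = C₀·e^(−kt), t = ln(C₀/C)/k = ln(17/9.74)/0.30 = 0.557/0.30 = 1.857 d.
Distance = v·t = 1.2 m/s × 1.604e+05 s = 1.925e+05 m = 192.5 km.

192 km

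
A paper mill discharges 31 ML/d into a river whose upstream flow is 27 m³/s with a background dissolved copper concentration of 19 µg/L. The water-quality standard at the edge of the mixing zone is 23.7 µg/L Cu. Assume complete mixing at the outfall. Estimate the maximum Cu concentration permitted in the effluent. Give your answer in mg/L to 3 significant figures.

0.377 mg/L

31 ML/d = 0.3588 m³/s.
19 µg/L = 0.019 mg/L.
23.7 µg/L = 0.0237 mg/L.
Mass balance: 0.0237·27.36 = 0.3588·Cₑ + 27·0.019.
Cₑ = (0.6484 − 0.513) / 0.3588 = 0.3774 mg/L.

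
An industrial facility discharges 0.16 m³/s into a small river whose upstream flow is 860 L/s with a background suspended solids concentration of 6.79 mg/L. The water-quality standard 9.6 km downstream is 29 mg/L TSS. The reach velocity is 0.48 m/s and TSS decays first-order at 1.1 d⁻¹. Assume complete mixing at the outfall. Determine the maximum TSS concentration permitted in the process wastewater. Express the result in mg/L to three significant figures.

860 L/s = 0.86 m³/s.
Travel time to the compliance point: t = 9600/0.48 = 2e+04 s = 0.2315 d; decay factor exp(−1.1·0.2315) = 0.7752.
So the concentration just after mixing may be at most 29/0.7752 = 37.41 mg/L.
Mass balance: 37.41·1.02 = 0.16·Cₑ + 0.86·6.79.
Cₑ = (38.16 − 5.839) / 0.16 = 202 mg/L.

202 mg/L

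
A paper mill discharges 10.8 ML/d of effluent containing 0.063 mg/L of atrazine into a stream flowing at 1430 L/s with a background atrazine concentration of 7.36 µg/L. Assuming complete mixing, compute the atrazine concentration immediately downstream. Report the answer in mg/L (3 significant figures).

10.8 ML/d = 0.125 m³/s.
1430 L/s = 1.43 m³/s.
7.36 µg/L = 0.00736 mg/L.
By mass balance at complete mixing, C = (0.125·0.063 + 1.43·0.00736) / (0.125 + 1.43) = 0.0184/1.555 = 0.01183 mg/L.

0.0118 mg/L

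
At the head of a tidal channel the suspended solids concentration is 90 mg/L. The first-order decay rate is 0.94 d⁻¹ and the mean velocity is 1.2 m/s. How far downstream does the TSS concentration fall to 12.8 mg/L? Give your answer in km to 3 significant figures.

215 km

From C = C₀·e^(−kt), t = ln(C₀/C)/k = ln(90/12.8)/0.94 = 1.95/0.94 = 2.075 d.
Distance = v·t = 1.2 m/s × 1.793e+05 s = 2.151e+05 m = 215.1 km.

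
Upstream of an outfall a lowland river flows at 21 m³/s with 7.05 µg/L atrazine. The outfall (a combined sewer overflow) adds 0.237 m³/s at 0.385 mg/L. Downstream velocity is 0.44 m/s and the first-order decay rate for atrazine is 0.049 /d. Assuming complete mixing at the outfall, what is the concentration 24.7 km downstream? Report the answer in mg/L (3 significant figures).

7.05 µg/L = 0.00705 mg/L.
After complete mixing, C₀ = (0.237·0.385 + 21·0.00705) / 21.24 = 0.01127 mg/L.
Travel time t = 2.47e+04 m / 0.44 m/s = 5.614e+04 s = 0.6497 d.
C = 0.01127·exp(−0.049·0.6497) = 0.01127·0.9687 = 0.01091 mg/L.

0.0109 mg/L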